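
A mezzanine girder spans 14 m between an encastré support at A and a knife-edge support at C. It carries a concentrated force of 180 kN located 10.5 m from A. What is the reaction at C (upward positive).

R_C = 113.9 kN

Remove the prop at C; the released (primary) structure is a cantilever built in at A.
Primary-structure tip deflection at C by superposition:
  point load 180 at a = 10.5: Pa²(3L − a)/(6EI) = 104186/EI
Tip deflection under a unit load at C: L³/(3EI) = 914.7/EI.
The prop prevents deflection at C: R_C = δ_0/δ_{CC} = 104186/914.7 = 113.9 kN.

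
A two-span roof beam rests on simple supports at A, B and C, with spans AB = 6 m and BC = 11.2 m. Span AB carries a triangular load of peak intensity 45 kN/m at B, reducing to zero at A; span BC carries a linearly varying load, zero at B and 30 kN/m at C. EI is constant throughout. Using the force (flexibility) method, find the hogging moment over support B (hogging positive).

Release continuity at B by inserting a hinge; the redundant is the internal moment M_B. The primary structure is two simply-supported spans AB and BC.
Rotations at B on the released spans (each span's end-slope, ×1/EI):
  span AB: triangular load, peak 45: w₀L³/(45EI) = 216/EI
  span BC: triangular load, peak 30: 7w₀L³/(360EI) = 819.5/EI
  relative rotation θ_0 = (216 + 819.5)/EI = 1036/EI
A unit hogging moment at B produces rotation L₁/(3EI) + L₂/(3EI) = 5.733/EI.
Slope continuity at B: θ_0 = M_B·5.733/EI, so M_B = 1036/5.733 = 180.6 kN·m (hogging).

M_B = 180.6 kN·m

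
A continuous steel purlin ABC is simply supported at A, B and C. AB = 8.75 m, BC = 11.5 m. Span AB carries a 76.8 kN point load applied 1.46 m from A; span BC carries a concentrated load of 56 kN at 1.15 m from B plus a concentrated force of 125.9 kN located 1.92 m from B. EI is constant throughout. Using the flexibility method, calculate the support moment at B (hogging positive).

Insert a hinge at B; M_B is the redundant, and each span becomes simply supported.
End slopes at the hinge B, treating each span as simply supported:
  span AB: point load 76.8 at a = 1.46: Pab(L + a)/(6LEI) = 159/EI
  span BC: point load 56 at a = 1.15: Pab(L + b)/(6LEI) = 211.1/EI
  span BC: point load 125.9 at a = 1.92: Pab(L + b)/(6LEI) = 707.5/EI
  relative rotation θ_0 = (159 + 918.6)/EI = 1078/EI
A unit hogging moment at B produces rotation L₁/(3EI) + L₂/(3EI) = 6.75/EI.
Slope continuity at B: θ_0 = M_B·6.75/EI, so M_B = 1078/6.75 = 159.6 kN·m (hogging).

M_B = 159.6 kN·m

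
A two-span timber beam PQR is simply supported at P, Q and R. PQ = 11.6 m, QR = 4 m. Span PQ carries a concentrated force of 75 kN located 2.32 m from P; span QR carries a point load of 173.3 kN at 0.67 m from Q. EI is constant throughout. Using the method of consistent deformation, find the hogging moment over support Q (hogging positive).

Take M_Q as the redundant. Released structure: two simple spans PQ and QR with a hinge at Q.
Discontinuity in slope at Q on the released structure — sum the simple-span end rotations:
  span PQ: point load 75 at a = 2.32: Pab(L + a)/(6LEI) = 322.9/EI
  span QR: point load 173.3 at a = 0.67: Pab(L + b)/(6LEI) = 118.1/EI
  relative rotation θ_0 = (322.9 + 118.1)/EI = 441/EI
A unit hogging moment at Q produces rotation L₁/(3EI) + L₂/(3EI) = 5.2/EI.
Compatibility: M_Q·(L₁+L₂)/(3EI) = θ_0, giving M_Q = 84.81 kN·m (hogging).

M_Q = 84.81 kN·m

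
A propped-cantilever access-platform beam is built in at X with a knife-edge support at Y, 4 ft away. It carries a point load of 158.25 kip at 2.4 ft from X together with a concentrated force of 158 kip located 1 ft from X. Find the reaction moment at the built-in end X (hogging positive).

Remove the prop at Y; the released (primary) structure is a cantilever built in at X.
Downward deflection at the released point Y due to the loads:
  point load 158.25 at a = 2.4: Pa²(3L − a)/(6EI) = 1458/EI
  point load 158 at a = 1: Pa²(3L − a)/(6EI) = 289.7/EI
  δ_0 = 1748/EI
Tip deflection under a unit load at Y: L³/(3EI) = 21.33/EI.
Compatibility at Y: δ_0 − R_Y·δ_{YY} = 0, so R_Y = 1748/21.33 = 81.94 kip.
Moment equilibrium about X: M_X = Σ(load moments about X) − R_Y·L = 537.8 − 81.94×4 = 210 kip·ft.

M_X = 210 kip·ft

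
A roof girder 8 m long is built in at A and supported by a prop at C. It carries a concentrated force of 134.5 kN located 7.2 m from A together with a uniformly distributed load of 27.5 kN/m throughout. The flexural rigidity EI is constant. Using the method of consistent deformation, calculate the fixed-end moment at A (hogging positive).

Choose R_C as the redundant. The primary structure is the cantilever fixed at A.
Primary-structure tip deflection at C by superposition:
  point load 134.5 at a = 7.2: Pa²(3L − a)/(6EI) = 19523/EI
  UDL 27.5: wL⁴/(8EI) = 14080/EI
  δ_0 = 33603/EI
Tip deflection under a unit load at C: L³/(3EI) = 170.7/EI.
Compatibility at C: δ_0 − R_C·δ_{CC} = 0, so R_C = 33603/170.7 = 196.9 kN.
Moment equilibrium about A: M_A = Σ(load moments about A) − R_C·L = 1848 − 196.9×8 = 273.3 kN·m.

M_A = 273.3 kN·m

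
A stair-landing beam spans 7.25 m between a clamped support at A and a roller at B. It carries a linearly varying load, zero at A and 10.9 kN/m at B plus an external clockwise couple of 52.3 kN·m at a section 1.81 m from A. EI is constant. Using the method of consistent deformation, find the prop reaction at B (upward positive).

R_B = 26.46 kN

Choose R_B as the redundant. The primary structure is the cantilever fixed at A.
Primary-structure tip deflection at B by superposition:
  triangular load, peak 10.9 at the free end: 11w₀L⁴/(120EI) = 2761/EI
  clockwise couple 52.3 at a = 1.81: M₀a(2L − a)/(2EI) = 600.6/EI
  δ_0 = 3361/EI
Flexibility coefficient — unit upward force at B: δ_{BB} = L³/(3EI) = 127/EI.
Compatibility at B: δ_0 − R_B·δ_{BB} = 0, so R_B = 3361/127 = 26.46 kN.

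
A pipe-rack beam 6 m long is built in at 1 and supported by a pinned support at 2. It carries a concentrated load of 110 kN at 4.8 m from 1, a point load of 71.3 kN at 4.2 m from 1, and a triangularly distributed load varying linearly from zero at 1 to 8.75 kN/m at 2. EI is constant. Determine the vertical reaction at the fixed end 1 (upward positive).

Take the reaction at 2 as the redundant and release it; the primary structure is a cantilever fixed at 1.
Downward deflection at the released point 2 due to the loads:
  point load 110 at a = 4.8: Pa²(3L − a)/(6EI) = 5576/EI
  point load 71.3 at a = 4.2: Pa²(3L − a)/(6EI) = 2893/EI
  triangular load, peak 8.75 at the free end: 11w₀L⁴/(120EI) = 1040/EI
  δ_0 = 9508/EI
Flexibility coefficient — unit upward force at 2: δ_{22} = L³/(3EI) = 72/EI.
Compatibility at 2: δ_0 − R_2·δ_{22} = 0, so R_2 = 9508/72 = 132.1 kN.
Vertical equilibrium: R_1 = ΣP − R_2 = 207.6 − 132.1 = 75.49 kN.

R_1 = 75.49 kN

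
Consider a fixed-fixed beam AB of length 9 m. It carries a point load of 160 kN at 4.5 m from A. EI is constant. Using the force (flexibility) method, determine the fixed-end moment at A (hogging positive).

M_A = 180 kN·m

Release both end moments; the primary structure is a simply-supported span AB with redundants M_A and M_B.
Simple-span end rotations at A and B under the given loads:
  at A: point load 160 at a = 4.5: Pab(L + b)/(6LEI) = 810/EI
  at B: point load 160 at a = 4.5: Pab(L + a)/(6LEI) = 810/EI
  θ_A0 = 810/EI,  θ_B0 = 810/EI
Flexibility coefficients: a unit moment at one end gives L/(3EI) there and L/(6EI) at the far end, so f₁₁ = f₂₂ = 3/EI and f₁₂ = f₂₁ = 1.5/EI.
Compatibility — zero rotation at each built-in end:
  3 M_A + 1.5 M_B = 810
  1.5 M_A + 3 M_B = 810
Solving the pair gives M_A = 180 kN·m and M_B = 180 kN·m (hogging).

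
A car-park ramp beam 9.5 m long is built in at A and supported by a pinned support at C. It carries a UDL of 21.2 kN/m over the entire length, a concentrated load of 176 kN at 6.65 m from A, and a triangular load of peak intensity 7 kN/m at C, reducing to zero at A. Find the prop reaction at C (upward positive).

R_C = 193 kN

Take the reaction at C as the redundant and release it; the primary structure is a cantilever fixed at A.
Free-end deflection of the primary structure under the applied loading (downward +):
  UDL 21.2: wL⁴/(8EI) = 21584/EI
  point load 176 at a = 6.65: Pa²(3L − a)/(6EI) = 28344/EI
  triangular load, peak 7 at the free end: 11w₀L⁴/(120EI) = 5226/EI
  δ_0 = 55155/EI
Flexibility coefficient — unit upward force at C: δ_{CC} = L³/(3EI) = 285.8/EI.
The prop prevents deflection at C: R_C = δ_0/δ_{CC} = 55155/285.8 = 193 kN.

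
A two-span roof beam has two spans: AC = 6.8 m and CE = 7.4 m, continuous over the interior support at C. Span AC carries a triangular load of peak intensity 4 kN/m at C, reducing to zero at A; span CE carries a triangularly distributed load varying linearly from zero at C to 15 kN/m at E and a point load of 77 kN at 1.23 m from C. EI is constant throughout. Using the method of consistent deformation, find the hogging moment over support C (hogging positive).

M_C = 68.61 kN·m

Take M_C as the redundant. Released structure: two simple spans AC and CE with a hinge at C.
Rotations at C on the released spans (each span's end-slope, ×1/EI):
  span AC: triangular load, peak 4: w₀L³/(45EI) = 27.95/EI
  span CE: triangular load, peak 15: 7w₀L³/(360EI) = 118.2/EI
  span CE: point load 77 at a = 1.23: Pab(L + b)/(6LEI) = 178.6/EI
  relative rotation θ_0 = (27.95 + 296.8)/EI = 324.7/EI
A unit hogging moment at C produces rotation L₁/(3EI) + L₂/(3EI) = 4.733/EI.
Slope continuity at C: θ_0 = M_C·4.733/EI, so M_C = 324.7/4.733 = 68.61 kN·m (hogging).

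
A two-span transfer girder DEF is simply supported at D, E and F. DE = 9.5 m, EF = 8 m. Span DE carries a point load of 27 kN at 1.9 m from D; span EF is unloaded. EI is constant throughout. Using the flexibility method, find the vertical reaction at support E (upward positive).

R_E = 8.478 kN

Take M_E as the redundant. Released structure: two simple spans DE and EF with a hinge at E.
Discontinuity in slope at E on the released structure — sum the simple-span end rotations:
  span DE: point load 27 at a = 1.9: Pab(L + a)/(6LEI) = 77.98/EI
  relative rotation θ_0 = (77.98 + 0)/EI = 77.98/EI
A unit hogging moment at E produces rotation L₁/(3EI) + L₂/(3EI) = 5.833/EI.
Slope continuity at E: θ_0 = M_E·5.833/EI, so M_E = 77.98/5.833 = 13.37 kN·m (hogging).
Span DE, ΣM about D with M_E applied at E: R_E^{DE}·9.5 = 51.3 + 13.37, so R_E^{DE} = 6.807 kN and R_D = 27 − 6.807 = 20.19 kN.
Span EF, ΣM about F: R_E^{EF}·8 = 0 + 13.37, so R_E^{EF} = 1.671 kN and R_F = 0 − 1.671 = -1.671 kN.
R_E = 6.807 + 1.671 = 8.478 kN.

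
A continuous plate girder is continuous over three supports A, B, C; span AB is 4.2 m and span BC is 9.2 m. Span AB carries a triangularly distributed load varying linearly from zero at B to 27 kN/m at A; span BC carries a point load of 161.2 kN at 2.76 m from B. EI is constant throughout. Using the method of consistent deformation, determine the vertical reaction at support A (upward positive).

Release continuity at B by inserting a hinge; the redundant is the internal moment M_B. The primary structure is two simply-supported spans AB and BC.
End slopes at the hinge B, treating each span as simply supported:
  span AB: triangular load, peak 27: 7w₀L³/(360EI) = 38.9/EI
  span BC: point load 161.2 at a = 2.76: Pab(L + b)/(6LEI) = 811.8/EI
  relative rotation θ_0 = (38.9 + 811.8)/EI = 850.7/EI
A unit hogging moment at B produces rotation L₁/(3EI) + L₂/(3EI) = 4.467/EI.
Compatibility: M_B·(L₁+L₂)/(3EI) = θ_0, giving M_B = 190.5 kN·m (hogging).
Span AB, ΣM about A with M_B applied at B: R_B^{AB}·4.2 = 79.38 + 190.5, so R_B^{AB} = 64.25 kN and R_A = 56.7 − 64.25 = -7.547 kN.

R_A = -7.547 kN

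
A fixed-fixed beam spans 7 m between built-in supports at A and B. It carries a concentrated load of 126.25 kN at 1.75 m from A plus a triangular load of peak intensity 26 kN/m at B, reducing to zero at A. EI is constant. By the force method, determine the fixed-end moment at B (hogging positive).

Release both end moments; the primary structure is a simply-supported span AB with redundants M_A and M_B.
On the primary (simply-supported) span, the end slopes from the loading are:
  at A: point load 126.25 at a = 1.75: Pab(L + b)/(6LEI) = 338.3/EI
  at B: point load 126.25 at a = 1.75: Pab(L + a)/(6LEI) = 241.7/EI
  at A: triangular load, peak 26: 7w₀L³/(360EI) = 173.4/EI
  at B: triangular load, peak 26: w₀L³/(45EI) = 198.2/EI
  θ_A0 = 511.7/EI,  θ_B0 = 439.8/EI
Flexibility coefficients: a unit moment at one end gives L/(3EI) there and L/(6EI) at the far end, so f₁₁ = f₂₂ = 2.333/EI and f₁₂ = f₂₁ = 1.167/EI.
Compatibility — zero rotation at each built-in end:
  2.333 M_A + 1.167 M_B = 511.7
  1.167 M_A + 2.333 M_B = 439.8
Solving the pair gives M_A = 166.7 kN·m and M_B = 105.1 kN·m (hogging).

M_B = 105.1 kN·m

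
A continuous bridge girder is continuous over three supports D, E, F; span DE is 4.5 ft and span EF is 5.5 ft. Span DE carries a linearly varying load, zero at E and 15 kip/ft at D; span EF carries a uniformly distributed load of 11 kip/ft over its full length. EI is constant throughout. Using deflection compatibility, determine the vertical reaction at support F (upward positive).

Release continuity at E by inserting a hinge; the redundant is the internal moment M_E. The primary structure is two simply-supported spans DE and EF.
End slopes at the hinge E, treating each span as simply supported:
  span DE: triangular load, peak 15: 7w₀L³/(360EI) = 26.58/EI
  span EF: UDL 11: wL³/(24EI) = 76.26/EI
  relative rotation θ_0 = (26.58 + 76.26)/EI = 102.8/EI
A unit hogging moment at E produces rotation L₁/(3EI) + L₂/(3EI) = 3.333/EI.
Slope continuity at E: θ_0 = M_E·3.333/EI, so M_E = 102.8/3.333 = 30.85 kip·ft (hogging).
Span EF, ΣM about F: R_E^{EF}·5.5 = 166.4 + 30.85, so R_E^{EF} = 35.86 kip and R_F = 60.5 − 35.86 = 24.64 kip.

R_F = 24.64 kip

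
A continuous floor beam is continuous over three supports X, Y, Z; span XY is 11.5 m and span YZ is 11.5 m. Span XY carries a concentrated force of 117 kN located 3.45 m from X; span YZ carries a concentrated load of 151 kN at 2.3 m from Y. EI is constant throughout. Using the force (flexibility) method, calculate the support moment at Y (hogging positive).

M_Y = 216.9 kN·m

Insert a hinge at Y; M_Y is the redundant, and each span becomes simply supported.
Rotations at Y on the released spans (each span's end-slope, ×1/EI):
  span XY: point load 117 at a = 3.45: Pab(L + a)/(6LEI) = 704/EI
  span YZ: point load 151 at a = 2.3: Pab(L + b)/(6LEI) = 958.5/EI
  relative rotation θ_0 = (704 + 958.5)/EI = 1663/EI
A unit hogging moment at Y produces rotation L₁/(3EI) + L₂/(3EI) = 7.667/EI.
Slope continuity at Y: θ_0 = M_Y·7.667/EI, so M_Y = 1663/7.667 = 216.9 kN·m (hogging).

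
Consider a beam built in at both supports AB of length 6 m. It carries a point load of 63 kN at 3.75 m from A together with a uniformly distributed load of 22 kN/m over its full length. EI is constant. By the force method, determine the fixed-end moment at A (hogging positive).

Take the two fixed-end moments M_A, M_B as redundants; the released structure is the simple span AB.
On the primary (simply-supported) span, the end slopes from the loading are:
  at A: point load 63 at a = 3.75: Pab(L + b)/(6LEI) = 121.8/EI
  at B: point load 63 at a = 3.75: Pab(L + a)/(6LEI) = 144/EI
  at A: UDL 22: wL³/(24EI) = 198/EI
  at B: UDL 22: wL³/(24EI) = 198/EI
  θ_A0 = 319.8/EI,  θ_B0 = 342/EI
Flexibility coefficients: a unit moment at one end gives L/(3EI) there and L/(6EI) at the far end, so f₁₁ = f₂₂ = 2/EI and f₁₂ = f₂₁ = 1/EI.
Compatibility — zero rotation at each built-in end:
  2 M_A + 1 M_B = 319.8
  1 M_A + 2 M_B = 342
Solving the pair gives M_A = 99.22 kN·m and M_B = 121.4 kN·m (hogging).

M_A = 99.22 kN·m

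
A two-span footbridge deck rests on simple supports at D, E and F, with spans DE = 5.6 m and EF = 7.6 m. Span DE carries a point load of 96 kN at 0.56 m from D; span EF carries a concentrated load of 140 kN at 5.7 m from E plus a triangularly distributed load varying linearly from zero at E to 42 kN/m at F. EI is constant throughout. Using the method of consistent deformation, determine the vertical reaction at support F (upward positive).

Release continuity at E by inserting a hinge; the redundant is the internal moment M_E. The primary structure is two simply-supported spans DE and EF.
Discontinuity in slope at E on the released structure — sum the simple-span end rotations:
  span DE: point load 96 at a = 0.56: Pab(L + a)/(6LEI) = 49.67/EI
  span EF: point load 140 at a = 5.7: Pab(L + b)/(6LEI) = 315.9/EI
  span EF: triangular load, peak 42: 7w₀L³/(360EI) = 358.5/EI
  relative rotation θ_0 = (49.67 + 674.4)/EI = 724/EI
A unit hogging moment at E produces rotation L₁/(3EI) + L₂/(3EI) = 4.4/EI.
Compatibility: M_E·(L₁+L₂)/(3EI) = θ_0, giving M_E = 164.6 kN·m (hogging).
Span EF, ΣM about F: R_E^{EF}·7.6 = 670.3 + 164.6, so R_E^{EF} = 109.9 kN and R_F = 299.6 − 109.9 = 189.7 kN.

R_F = 189.7 kN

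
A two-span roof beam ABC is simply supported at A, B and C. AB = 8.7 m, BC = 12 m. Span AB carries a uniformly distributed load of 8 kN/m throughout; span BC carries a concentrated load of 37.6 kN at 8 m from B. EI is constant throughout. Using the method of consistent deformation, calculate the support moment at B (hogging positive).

Insert a hinge at B; M_B is the redundant, and each span becomes simply supported.
Discontinuity in slope at B on the released structure — sum the simple-span end rotations:
  span AB: UDL 8: wL³/(24EI) = 219.5/EI
  span BC: point load 37.6 at a = 8: Pab(L + b)/(6LEI) = 267.4/EI
  relative rotation θ_0 = (219.5 + 267.4)/EI = 486.9/EI
A unit hogging moment at B produces rotation L₁/(3EI) + L₂/(3EI) = 6.9/EI.
Slope continuity at B: θ_0 = M_B·6.9/EI, so M_B = 486.9/6.9 = 70.56 kN·m (hogging).

M_B = 70.56 kN·m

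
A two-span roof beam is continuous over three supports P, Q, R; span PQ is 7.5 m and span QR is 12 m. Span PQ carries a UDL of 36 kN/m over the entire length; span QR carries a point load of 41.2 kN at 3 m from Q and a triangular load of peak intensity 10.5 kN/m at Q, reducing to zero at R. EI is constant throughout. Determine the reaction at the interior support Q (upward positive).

Insert a hinge at Q; M_Q is the redundant, and each span becomes simply supported.
Rotations at Q on the released spans (each span's end-slope, ×1/EI):
  span PQ: UDL 36: wL³/(24EI) = 632.8/EI
  span QR: point load 41.2 at a = 3: Pab(L + b)/(6LEI) = 324.4/EI
  span QR: triangular load, peak 10.5: w₀L³/(45EI) = 403.2/EI
  relative rotation θ_0 = (632.8 + 727.6)/EI = 1360/EI
A unit hogging moment at Q produces rotation L₁/(3EI) + L₂/(3EI) = 6.5/EI.
Compatibility: M_Q·(L₁+L₂)/(3EI) = θ_0, giving M_Q = 209.3 kN·m (hogging).
Span PQ, ΣM about P with M_Q applied at Q: R_Q^{PQ}·7.5 = 1012 + 209.3, so R_Q^{PQ} = 162.9 kN and R_P = 270 − 162.9 = 107.1 kN.
Span QR, ΣM about R: R_Q^{QR}·12 = 874.8 + 209.3, so R_Q^{QR} = 90.34 kN and R_R = 104.2 − 90.34 = 13.86 kN.
R_Q = 162.9 + 90.34 = 253.2 kN.

R_Q = 253.2 kN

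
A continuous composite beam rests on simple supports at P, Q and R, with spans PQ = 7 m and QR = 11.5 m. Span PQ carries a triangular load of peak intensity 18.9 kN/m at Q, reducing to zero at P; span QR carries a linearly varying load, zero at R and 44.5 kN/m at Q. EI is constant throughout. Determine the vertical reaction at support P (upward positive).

Take M_Q as the redundant. Released structure: two simple spans PQ and QR with a hinge at Q.
Rotations at Q on the released spans (each span's end-slope, ×1/EI):
  span PQ: triangular load, peak 18.9: w₀L³/(45EI) = 144.1/EI
  span QR: triangular load, peak 44.5: w₀L³/(45EI) = 1504/EI
  relative rotation θ_0 = (144.1 + 1504)/EI = 1648/EI
A unit hogging moment at Q produces rotation L₁/(3EI) + L₂/(3EI) = 6.167/EI.
Slope continuity at Q: θ_0 = M_Q·6.167/EI, so M_Q = 1648/6.167 = 267.2 kN·m (hogging).
Span PQ, ΣM about P with M_Q applied at Q: R_Q^{PQ}·7 = 308.7 + 267.2, so R_Q^{PQ} = 82.28 kN and R_P = 66.15 − 82.28 = -16.13 kN.

R_P = -16.13 kN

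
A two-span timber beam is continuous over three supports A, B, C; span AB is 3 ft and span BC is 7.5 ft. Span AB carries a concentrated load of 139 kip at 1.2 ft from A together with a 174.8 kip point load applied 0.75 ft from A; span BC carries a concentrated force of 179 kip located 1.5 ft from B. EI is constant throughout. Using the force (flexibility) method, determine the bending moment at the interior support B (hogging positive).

M_B = 175.7 kip·ft

Release continuity at B by inserting a hinge; the redundant is the internal moment M_B. The primary structure is two simply-supported spans AB and BC.
Discontinuity in slope at B on the released structure — sum the simple-span end rotations:
  span AB: point load 139 at a = 1.2: Pab(L + a)/(6LEI) = 70.06/EI
  span AB: point load 174.8 at a = 0.75: Pab(L + a)/(6LEI) = 61.45/EI
  span BC: point load 179 at a = 1.5: Pab(L + b)/(6LEI) = 483.3/EI
  relative rotation θ_0 = (131.5 + 483.3)/EI = 614.8/EI
A unit hogging moment at B produces rotation L₁/(3EI) + L₂/(3EI) = 3.5/EI.
Slope continuity at B: θ_0 = M_B·3.5/EI, so M_B = 614.8/3.5 = 175.7 kip·ft (hogging).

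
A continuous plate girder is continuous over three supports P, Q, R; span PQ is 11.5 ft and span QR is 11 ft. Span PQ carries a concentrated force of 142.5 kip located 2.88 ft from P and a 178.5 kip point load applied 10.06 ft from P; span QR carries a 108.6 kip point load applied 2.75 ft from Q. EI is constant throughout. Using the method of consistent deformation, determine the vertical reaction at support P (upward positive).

R_P = 102.9 kip

Insert a hinge at Q; M_Q is the redundant, and each span becomes simply supported.
End slopes at the hinge Q, treating each span as simply supported:
  span PQ: point load 142.5 at a = 2.88: Pab(L + a)/(6LEI) = 737.3/EI
  span PQ: point load 178.5 at a = 10.06: Pab(L + a)/(6LEI) = 808/EI
  span QR: point load 108.6 at a = 2.75: Pab(L + b)/(6LEI) = 718.6/EI
  relative rotation θ_0 = (1545 + 718.6)/EI = 2264/EI
A unit hogging moment at Q produces rotation L₁/(3EI) + L₂/(3EI) = 7.5/EI.
Slope continuity at Q: θ_0 = M_Q·7.5/EI, so M_Q = 2264/7.5 = 301.8 kip·ft (hogging).
Span PQ, ΣM about P with M_Q applied at Q: R_Q^{PQ}·11.5 = 2206 + 301.8, so R_Q^{PQ} = 218.1 kip and R_P = 321 − 218.1 = 102.9 kip.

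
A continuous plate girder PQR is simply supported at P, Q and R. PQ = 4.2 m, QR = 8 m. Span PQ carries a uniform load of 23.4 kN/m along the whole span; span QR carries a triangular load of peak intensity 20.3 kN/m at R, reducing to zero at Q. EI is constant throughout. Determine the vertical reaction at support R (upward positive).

Release continuity at Q by inserting a hinge; the redundant is the internal moment M_Q. The primary structure is two simply-supported spans PQ and QR.
End slopes at the hinge Q, treating each span as simply supported:
  span PQ: UDL 23.4: wL³/(24EI) = 72.24/EI
  span QR: triangular load, peak 20.3: 7w₀L³/(360EI) = 202.1/EI
  relative rotation θ_0 = (72.24 + 202.1)/EI = 274.3/EI
A unit hogging moment at Q produces rotation L₁/(3EI) + L₂/(3EI) = 4.067/EI.
Compatibility: M_Q·(L₁+L₂)/(3EI) = θ_0, giving M_Q = 67.46 kN·m (hogging).
Span QR, ΣM about R: R_Q^{QR}·8 = 216.5 + 67.46, so R_Q^{QR} = 35.5 kN and R_R = 81.2 − 35.5 = 45.7 kN.

R_R = 45.7 kN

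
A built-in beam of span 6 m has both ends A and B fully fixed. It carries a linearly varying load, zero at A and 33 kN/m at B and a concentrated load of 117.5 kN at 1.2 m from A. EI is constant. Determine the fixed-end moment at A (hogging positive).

M_A = 129.8 kN·m

Release both end moments; the primary structure is a simply-supported span AB with redundants M_A and M_B.
On the primary (simply-supported) span, the end slopes from the loading are:
  at A: triangular load, peak 33: 7w₀L³/(360EI) = 138.6/EI
  at B: triangular load, peak 33: w₀L³/(45EI) = 158.4/EI
  at A: point load 117.5 at a = 1.2: Pab(L + b)/(6LEI) = 203/EI
  at B: point load 117.5 at a = 1.2: Pab(L + a)/(6LEI) = 135.4/EI
  θ_A0 = 341.6/EI,  θ_B0 = 293.8/EI
Flexibility coefficients: a unit moment at one end gives L/(3EI) there and L/(6EI) at the far end, so f₁₁ = f₂₂ = 2/EI and f₁₂ = f₂₁ = 1/EI.
Compatibility — zero rotation at each built-in end:
  2 M_A + 1 M_B = 341.6
  1 M_A + 2 M_B = 293.8
Solving the pair gives M_A = 129.8 kN·m and M_B = 81.96 kN·m (hogging).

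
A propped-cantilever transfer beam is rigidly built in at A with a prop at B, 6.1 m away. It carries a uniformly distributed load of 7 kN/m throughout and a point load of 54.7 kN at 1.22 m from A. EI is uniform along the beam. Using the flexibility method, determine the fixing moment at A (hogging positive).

M_A = 80.61 kN·m

Release the roller at B. Primary structure: cantilever fixed at A.
Downward deflection at the released point B due to the loads:
  UDL 7: wL⁴/(8EI) = 1212/EI
  point load 54.7 at a = 1.22: Pa²(3L − a)/(6EI) = 231.8/EI
  δ_0 = 1443/EI
Tip deflection under a unit load at B: L³/(3EI) = 75.66/EI.
Compatibility at B: δ_0 − R_B·δ_{BB} = 0, so R_B = 1443/75.66 = 19.08 kN.
Moment equilibrium about A: M_A = Σ(load moments about A) − R_B·L = 197 − 19.08×6.1 = 80.61 kN·m.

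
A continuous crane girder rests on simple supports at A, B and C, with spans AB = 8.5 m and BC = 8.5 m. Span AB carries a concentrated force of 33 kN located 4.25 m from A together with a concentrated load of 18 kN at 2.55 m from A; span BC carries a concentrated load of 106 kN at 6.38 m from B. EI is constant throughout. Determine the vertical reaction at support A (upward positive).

Release continuity at B by inserting a hinge; the redundant is the internal moment M_B. The primary structure is two simply-supported spans AB and BC.
Discontinuity in slope at B on the released structure — sum the simple-span end rotations:
  span AB: point load 33 at a = 4.25: Pab(L + a)/(6LEI) = 149/EI
  span AB: point load 18 at a = 2.55: Pab(L + a)/(6LEI) = 59.17/EI
  span BC: point load 106 at a = 6.38: Pab(L + b)/(6LEI) = 298.5/EI
  relative rotation θ_0 = (208.2 + 298.5)/EI = 506.7/EI
A unit hogging moment at B produces rotation L₁/(3EI) + L₂/(3EI) = 5.667/EI.
Slope continuity at B: θ_0 = M_B·5.667/EI, so M_B = 506.7/5.667 = 89.42 kN·m (hogging).
Span AB, ΣM about A with M_B applied at B: R_B^{AB}·8.5 = 186.2 + 89.42, so R_B^{AB} = 32.42 kN and R_A = 51 − 32.42 = 18.58 kN.

R_A = 18.58 kN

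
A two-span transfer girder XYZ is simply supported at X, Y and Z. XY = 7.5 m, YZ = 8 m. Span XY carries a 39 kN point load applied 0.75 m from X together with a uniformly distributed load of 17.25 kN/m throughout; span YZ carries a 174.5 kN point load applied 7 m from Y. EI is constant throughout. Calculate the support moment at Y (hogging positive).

M_Y = 110 kN·m

Take M_Y as the redundant. Released structure: two simple spans XY and YZ with a hinge at Y.
Discontinuity in slope at Y on the released structure — sum the simple-span end rotations:
  span XY: point load 39 at a = 0.75: Pab(L + a)/(6LEI) = 36.2/EI
  span XY: UDL 17.25: wL³/(24EI) = 303.2/EI
  span YZ: point load 174.5 at a = 7: Pab(L + b)/(6LEI) = 229/EI
  relative rotation θ_0 = (339.4 + 229)/EI = 568.5/EI
A unit hogging moment at Y produces rotation L₁/(3EI) + L₂/(3EI) = 5.167/EI.
Slope continuity at Y: θ_0 = M_Y·5.167/EI, so M_Y = 568.5/5.167 = 110 kN·m (hogging).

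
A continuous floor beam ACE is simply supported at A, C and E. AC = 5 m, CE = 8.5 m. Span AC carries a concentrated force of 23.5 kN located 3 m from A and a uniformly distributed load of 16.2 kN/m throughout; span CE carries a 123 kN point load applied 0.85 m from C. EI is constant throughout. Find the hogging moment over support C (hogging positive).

M_C = 83.39 kN·m

Insert a hinge at C; M_C is the redundant, and each span becomes simply supported.
End slopes at the hinge C, treating each span as simply supported:
  span AC: point load 23.5 at a = 3: Pab(L + a)/(6LEI) = 37.6/EI
  span AC: UDL 16.2: wL³/(24EI) = 84.38/EI
  span CE: point load 123 at a = 0.85: Pab(L + b)/(6LEI) = 253.3/EI
  relative rotation θ_0 = (122 + 253.3)/EI = 375.2/EI
A unit hogging moment at C produces rotation L₁/(3EI) + L₂/(3EI) = 4.5/EI.
Compatibility: M_C·(L₁+L₂)/(3EI) = θ_0, giving M_C = 83.39 kN·m (hogging).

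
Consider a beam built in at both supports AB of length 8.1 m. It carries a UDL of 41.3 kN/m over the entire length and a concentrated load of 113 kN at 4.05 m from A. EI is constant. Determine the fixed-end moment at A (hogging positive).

Release both end moments; the primary structure is a simply-supported span AB with redundants M_A and M_B.
End rotations of the released simple span under the applied load (×1/EI):
  at A: UDL 41.3: wL³/(24EI) = 914.5/EI
  at B: UDL 41.3: wL³/(24EI) = 914.5/EI
  at A: point load 113 at a = 4.05: Pab(L + b)/(6LEI) = 463.4/EI
  at B: point load 113 at a = 4.05: Pab(L + a)/(6LEI) = 463.4/EI
  θ_A0 = 1378/EI,  θ_B0 = 1378/EI
Flexibility coefficients: a unit moment at one end gives L/(3EI) there and L/(6EI) at the far end, so f₁₁ = f₂₂ = 2.7/EI and f₁₂ = f₂₁ = 1.35/EI.
Compatibility — zero rotation at each built-in end:
  2.7 M_A + 1.35 M_B = 1378
  1.35 M_A + 2.7 M_B = 1378
Solving the pair gives M_A = 340.2 kN·m and M_B = 340.2 kN·m (hogging).

M_A = 340.2 kN·m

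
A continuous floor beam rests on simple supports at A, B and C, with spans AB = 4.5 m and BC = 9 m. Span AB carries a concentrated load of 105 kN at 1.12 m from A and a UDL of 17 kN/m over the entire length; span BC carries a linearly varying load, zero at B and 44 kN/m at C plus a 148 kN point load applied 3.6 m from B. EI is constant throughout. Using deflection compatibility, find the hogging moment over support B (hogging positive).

Insert a hinge at B; M_B is the redundant, and each span becomes simply supported.
Rotations at B on the released spans (each span's end-slope, ×1/EI):
  span AB: point load 105 at a = 1.12: Pab(L + a)/(6LEI) = 82.74/EI
  span AB: UDL 17: wL³/(24EI) = 64.55/EI
  span BC: triangular load, peak 44: 7w₀L³/(360EI) = 623.7/EI
  span BC: point load 148 at a = 3.6: Pab(L + b)/(6LEI) = 767.2/EI
  relative rotation θ_0 = (147.3 + 1391)/EI = 1538/EI
A unit hogging moment at B produces rotation L₁/(3EI) + L₂/(3EI) = 4.5/EI.
Compatibility: M_B·(L₁+L₂)/(3EI) = θ_0, giving M_B = 341.8 kN·m (hogging).

M_B = 341.8 kN·m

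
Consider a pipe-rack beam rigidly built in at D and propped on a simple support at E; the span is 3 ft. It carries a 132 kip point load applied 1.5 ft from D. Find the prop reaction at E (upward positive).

Remove the prop at E; the released (primary) structure is a cantilever built in at D.
Free-end deflection of the primary structure under the applied loading (downward +):
  point load 132 at a = 1.5: Pa²(3L − a)/(6EI) = 371.2/EI
Tip deflection under a unit load at E: L³/(3EI) = 9/EI.
Compatibility at E: δ_0 − R_E·δ_{EE} = 0, so R_E = 371.2/9 = 41.25 kip.

R_E = 41.25 kip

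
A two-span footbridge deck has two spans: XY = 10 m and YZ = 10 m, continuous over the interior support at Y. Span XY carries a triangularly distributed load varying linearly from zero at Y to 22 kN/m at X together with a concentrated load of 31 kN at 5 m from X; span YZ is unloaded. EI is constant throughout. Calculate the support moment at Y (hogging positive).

Release continuity at Y by inserting a hinge; the redundant is the internal moment M_Y. The primary structure is two simply-supported spans XY and YZ.
Discontinuity in slope at Y on the released structure — sum the simple-span end rotations:
  span XY: triangular load, peak 22: 7w₀L³/(360EI) = 427.8/EI
  span XY: point load 31 at a = 5: Pab(L + a)/(6LEI) = 193.8/EI
  relative rotation θ_0 = (621.5 + 0)/EI = 621.5/EI
A unit hogging moment at Y produces rotation L₁/(3EI) + L₂/(3EI) = 6.667/EI.
Slope continuity at Y: θ_0 = M_Y·6.667/EI, so M_Y = 621.5/6.667 = 93.23 kN·m (hogging).

M_Y = 93.23 kN·m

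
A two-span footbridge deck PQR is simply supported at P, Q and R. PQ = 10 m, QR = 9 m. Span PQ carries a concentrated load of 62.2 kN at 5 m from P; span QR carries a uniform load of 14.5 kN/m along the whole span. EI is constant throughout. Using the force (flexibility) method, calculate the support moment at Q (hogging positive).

Release continuity at Q by inserting a hinge; the redundant is the internal moment M_Q. The primary structure is two simply-supported spans PQ and QR.
Discontinuity in slope at Q on the released structure — sum the simple-span end rotations:
  span PQ: point load 62.2 at a = 5: Pab(L + a)/(6LEI) = 388.8/EI
  span QR: UDL 14.5: wL³/(24EI) = 440.4/EI
  relative rotation θ_0 = (388.8 + 440.4)/EI = 829.2/EI
A unit hogging moment at Q produces rotation L₁/(3EI) + L₂/(3EI) = 6.333/EI.
Slope continuity at Q: θ_0 = M_Q·6.333/EI, so M_Q = 829.2/6.333 = 130.9 kN·m (hogging).

M_Q = 130.9 kN·m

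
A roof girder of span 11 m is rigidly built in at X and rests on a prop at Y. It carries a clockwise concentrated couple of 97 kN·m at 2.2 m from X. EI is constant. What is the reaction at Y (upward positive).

Release the roller at Y. Primary structure: cantilever fixed at X.
Free-end deflection of the primary structure under the applied loading (downward +):
  clockwise couple 97 at a = 2.2: M₀a(2L − a)/(2EI) = 2113/EI
Tip deflection under a unit load at Y: L³/(3EI) = 443.7/EI.
Compatibility at Y: δ_0 − R_Y·δ_{YY} = 0, so R_Y = 2113/443.7 = 4.762 kN.

R_Y = 4.762 kN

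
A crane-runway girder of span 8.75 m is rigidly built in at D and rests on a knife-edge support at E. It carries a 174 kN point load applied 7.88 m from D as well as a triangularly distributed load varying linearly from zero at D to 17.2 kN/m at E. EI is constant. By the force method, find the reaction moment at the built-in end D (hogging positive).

M_D = 151.8 kN·m

Choose R_E as the redundant. The primary structure is the cantilever fixed at D.
Downward deflection at the released point E due to the loads:
  point load 174 at a = 7.88: Pa²(3L − a)/(6EI) = 33080/EI
  triangular load, peak 17.2 at the free end: 11w₀L⁴/(120EI) = 9242/EI
  δ_0 = 42322/EI
Flexibility coefficient — unit upward force at E: δ_{EE} = L³/(3EI) = 223.3/EI.
Compatibility at E: δ_0 − R_E·δ_{EE} = 0, so R_E = 42322/223.3 = 189.5 kN.
Moment equilibrium about D: M_D = Σ(load moments about D) − R_E·L = 1810 − 189.5×8.75 = 151.8 kN·m.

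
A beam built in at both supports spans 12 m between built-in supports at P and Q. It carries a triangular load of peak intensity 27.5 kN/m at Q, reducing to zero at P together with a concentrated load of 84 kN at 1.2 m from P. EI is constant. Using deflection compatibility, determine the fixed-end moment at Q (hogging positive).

M_Q = 207.1 kN·m

Release both end moments; the primary structure is a simply-supported span PQ with redundants M_P and M_Q.
On the primary (simply-supported) span, the end slopes from the loading are:
  at P: triangular load, peak 27.5: 7w₀L³/(360EI) = 924/EI
  at Q: triangular load, peak 27.5: w₀L³/(45EI) = 1056/EI
  at P: point load 84 at a = 1.2: Pab(L + b)/(6LEI) = 344.7/EI
  at Q: point load 84 at a = 1.2: Pab(L + a)/(6LEI) = 199.6/EI
  θ_P0 = 1269/EI,  θ_Q0 = 1256/EI
Flexibility coefficients: a unit moment at one end gives L/(3EI) there and L/(6EI) at the far end, so f₁₁ = f₂₂ = 4/EI and f₁₂ = f₂₁ = 2/EI.
Compatibility — zero rotation at each built-in end:
  4 M_P + 2 M_Q = 1269
  2 M_P + 4 M_Q = 1256
Solving the pair gives M_P = 213.6 kN·m and M_Q = 207.1 kN·m (hogging).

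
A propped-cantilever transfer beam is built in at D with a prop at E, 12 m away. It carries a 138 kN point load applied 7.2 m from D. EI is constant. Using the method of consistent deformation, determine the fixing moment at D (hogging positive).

M_D = 278.2 kN·m

Choose R_E as the redundant. The primary structure is the cantilever fixed at D.
Primary-structure tip deflection at E by superposition:
  point load 138 at a = 7.2: Pa²(3L − a)/(6EI) = 34339/EI
Flexibility coefficient — unit upward force at E: δ_{EE} = L³/(3EI) = 576/EI.
Compatibility at E: δ_0 − R_E·δ_{EE} = 0, so R_E = 34339/576 = 59.62 kN.
Moment equilibrium about D: M_D = Σ(load moments about D) − R_E·L = 993.6 − 59.62×12 = 278.2 kN·m.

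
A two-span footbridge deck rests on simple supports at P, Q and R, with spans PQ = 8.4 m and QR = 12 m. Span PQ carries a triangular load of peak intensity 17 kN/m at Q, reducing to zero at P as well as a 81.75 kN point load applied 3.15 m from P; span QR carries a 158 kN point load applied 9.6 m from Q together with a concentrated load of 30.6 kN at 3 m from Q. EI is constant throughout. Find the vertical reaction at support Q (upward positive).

R_Q = 177.5 kN

Release continuity at Q by inserting a hinge; the redundant is the internal moment M_Q. The primary structure is two simply-supported spans PQ and QR.
Discontinuity in slope at Q on the released structure — sum the simple-span end rotations:
  span PQ: triangular load, peak 17: w₀L³/(45EI) = 223.9/EI
  span PQ: point load 81.75 at a = 3.15: Pab(L + a)/(6LEI) = 309.8/EI
  span QR: point load 158 at a = 9.6: Pab(L + b)/(6LEI) = 728.1/EI
  span QR: point load 30.6 at a = 3: Pab(L + b)/(6LEI) = 241/EI
  relative rotation θ_0 = (533.7 + 969)/EI = 1503/EI
A unit hogging moment at Q produces rotation L₁/(3EI) + L₂/(3EI) = 6.8/EI.
Compatibility: M_Q·(L₁+L₂)/(3EI) = θ_0, giving M_Q = 221 kN·m (hogging).
Span PQ, ΣM about P with M_Q applied at Q: R_Q^{PQ}·8.4 = 657.4 + 221, so R_Q^{PQ} = 104.6 kN and R_P = 153.2 − 104.6 = 48.58 kN.
Span QR, ΣM about R: R_Q^{QR}·12 = 654.6 + 221, so R_Q^{QR} = 72.97 kN and R_R = 188.6 − 72.97 = 115.6 kN.
R_Q = 104.6 + 72.97 = 177.5 kN.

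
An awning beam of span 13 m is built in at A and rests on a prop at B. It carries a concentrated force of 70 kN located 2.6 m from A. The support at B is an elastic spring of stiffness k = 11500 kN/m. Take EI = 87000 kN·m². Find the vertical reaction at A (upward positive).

Take the reaction at B as the redundant and release it; the primary structure is a cantilever fixed at A.
Downward deflection at the released point B due to the loads:
  point load 70 at a = 2.6: Pa²(3L − a)/(6EI) = 2871/EI
Flexibility coefficient — unit upward force at B: δ_{BB} = L³/(3EI) = 732.3/EI.
With EI = 87000 kN·m²: δ_0 = 0.032997 m and δ_{BB} = 0.008418 m/kN.
Compatibility — the spring shortens by R_B/k under the reaction it provides: δ_0 − R_B·δ_{BB} = R_B/k. With 1/k = 0.000087 m/kN, R_B = δ_0 / (δ_{BB} + 1/k) = 0.032997 / (0.008418 + 0.000087) = 3.88 kN.
Vertical equilibrium: R_A = ΣP − R_B = 70 − 3.88 = 66.12 kN.

R_A = 66.12 kN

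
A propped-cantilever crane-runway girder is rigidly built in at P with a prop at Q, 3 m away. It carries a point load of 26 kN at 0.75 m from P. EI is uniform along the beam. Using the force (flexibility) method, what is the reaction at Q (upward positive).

R_Q = 2.234 kN

Release the roller at Q. Primary structure: cantilever fixed at P.
Deflection at Q on the released cantilever, summing each load's contribution:
  point load 26 at a = 0.75: Pa²(3L − a)/(6EI) = 20.11/EI
Flexibility coefficient — unit upward force at Q: δ_{QQ} = L³/(3EI) = 9/EI.
Compatibility at Q: δ_0 − R_Q·δ_{QQ} = 0, so R_Q = 20.11/9 = 2.234 kN.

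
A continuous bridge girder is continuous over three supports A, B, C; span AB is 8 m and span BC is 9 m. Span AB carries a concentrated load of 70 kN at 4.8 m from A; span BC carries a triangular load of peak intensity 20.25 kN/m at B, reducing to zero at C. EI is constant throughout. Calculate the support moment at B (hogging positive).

Take M_B as the redundant. Released structure: two simple spans AB and BC with a hinge at B.
End slopes at the hinge B, treating each span as simply supported:
  span AB: point load 70 at a = 4.8: Pab(L + a)/(6LEI) = 286.7/EI
  span BC: triangular load, peak 20.25: w₀L³/(45EI) = 328.1/EI
  relative rotation θ_0 = (286.7 + 328.1)/EI = 614.8/EI
A unit hogging moment at B produces rotation L₁/(3EI) + L₂/(3EI) = 5.667/EI.
Compatibility: M_B·(L₁+L₂)/(3EI) = θ_0, giving M_B = 108.5 kN·m (hogging).

M_B = 108.5 kN·m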